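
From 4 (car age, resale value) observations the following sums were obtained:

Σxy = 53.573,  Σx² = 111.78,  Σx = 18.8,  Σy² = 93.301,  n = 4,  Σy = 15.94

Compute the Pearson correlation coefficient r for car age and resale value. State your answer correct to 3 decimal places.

Sxx = Σx² − (Σx)²/n = 111.78 − 88.36 = 23.42
Sxy = Σxy − (Σx)(Σy)/n = 53.573 − 74.918 = -21.345
Syy = Σy² − (Σy)²/n = 93.301 − 63.5209 = 29.7801
r = Sxy/√(Sxx·Syy) = -21.345/√(697.449942) = -21.345/26.409278 = -0.808239

-0.808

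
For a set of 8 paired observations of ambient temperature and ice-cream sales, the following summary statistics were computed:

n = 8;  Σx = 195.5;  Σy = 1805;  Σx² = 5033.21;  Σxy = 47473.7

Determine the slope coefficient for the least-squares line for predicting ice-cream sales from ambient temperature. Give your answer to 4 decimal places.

13.1572

Sxx = Σx² − (Σx)²/n = 5033.21 − 4777.53125 = 255.67875
Sxy = Σxy − (Σx)(Σy)/n = 47473.7 − 44109.6875 = 3364.0125
b = Sxy/Sxx = 3364.0125/255.67875 = 13.157185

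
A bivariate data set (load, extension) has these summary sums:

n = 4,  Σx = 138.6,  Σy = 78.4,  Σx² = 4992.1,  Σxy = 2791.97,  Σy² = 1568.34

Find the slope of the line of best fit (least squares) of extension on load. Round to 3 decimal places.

Sxx = Σx² − (Σx)²/n = 4992.1 − 4802.49 = 189.61
Sxy = Σxy − (Σx)(Σy)/n = 2791.97 − 2716.56 = 75.41
b = Sxy/Sxx = 75.41/189.61 = 0.397711

0.398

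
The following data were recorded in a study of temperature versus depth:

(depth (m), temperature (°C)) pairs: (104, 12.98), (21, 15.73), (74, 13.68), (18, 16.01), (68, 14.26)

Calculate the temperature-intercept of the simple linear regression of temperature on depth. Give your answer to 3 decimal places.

n = 5, Σx = 285, Σy = 72.66, Σxy = 3950.43, Σx² = 21681
Sxx = Σx² − (Σx)²/n = 21681 − 16245 = 5436
Sxy = Σxy − (Σx)(Σy)/n = 3950.43 − 4141.62 = -191.19
b = Sxy/Sxx = -191.19/5436 = -0.035171
a = ȳ − b·x̄ = 14.532 − (-0.035171)·57 = 16.536752

16.537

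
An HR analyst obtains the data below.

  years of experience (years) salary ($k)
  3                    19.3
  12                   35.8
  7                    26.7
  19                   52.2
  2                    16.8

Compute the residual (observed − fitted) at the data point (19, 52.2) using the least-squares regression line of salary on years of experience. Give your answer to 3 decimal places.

0.791

n = 5, Σx = 43, Σy = 150.8, Σxy = 1699.8, Σx² = 567
Sxx = Σx² − (Σx)²/n = 567 − 369.8 = 197.2
Sxy = Σxy − (Σx)(Σy)/n = 1699.8 − 1296.88 = 402.92
b = Sxy/Sxx = 402.92/197.2 = 2.043205
a = ȳ − b·x̄ = 30.16 − 2.043205·8.6 = 12.588438
ŷ(19) = 12.588438 + 2.043205·19 = 51.409331
residual = y − ŷ = 52.2 − 51.409331 = 0.790669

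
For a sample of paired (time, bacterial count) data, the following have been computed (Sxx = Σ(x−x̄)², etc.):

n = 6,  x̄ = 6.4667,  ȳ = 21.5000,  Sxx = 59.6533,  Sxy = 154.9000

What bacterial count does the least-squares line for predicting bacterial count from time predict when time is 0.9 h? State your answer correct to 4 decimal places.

7.0451

b = Sxy/Sxx = 154.9/59.6533 = 2.596671
a = ȳ − b·x̄ = 21.5 − 2.596671·6.4667 = 4.708107
ŷ(0.9) = a + b·0.9 = 4.708107 + 2.596671·0.9 = 7.045111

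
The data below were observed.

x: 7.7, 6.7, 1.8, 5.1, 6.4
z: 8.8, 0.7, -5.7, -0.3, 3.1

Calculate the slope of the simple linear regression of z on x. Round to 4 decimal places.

2.0990

n = 5, Σx = 27.7, Σy = 6.6, Σxy = 80.5, Σx² = 174.39
Sxx = Σx² − (Σx)²/n = 174.39 − 153.458 = 20.932
Sxy = Σxy − (Σx)(Σy)/n = 80.5 − 36.564 = 43.936
b = Sxy/Sxx = 43.936/20.932 = 2.098987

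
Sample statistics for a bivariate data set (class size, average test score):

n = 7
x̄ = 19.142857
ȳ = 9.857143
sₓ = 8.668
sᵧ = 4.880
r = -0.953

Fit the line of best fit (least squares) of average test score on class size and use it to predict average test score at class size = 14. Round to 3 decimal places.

b = r · sᵧ/sₓ = -0.953 · 4.88/8.668 = -0.536530
a = ȳ − b·x̄ = 9.857143 − (-0.536530)·19.142857 = 20.127856
ŷ(14) = a + b·14 = 20.127856 + (-0.536530)·14 = 12.616439

12.616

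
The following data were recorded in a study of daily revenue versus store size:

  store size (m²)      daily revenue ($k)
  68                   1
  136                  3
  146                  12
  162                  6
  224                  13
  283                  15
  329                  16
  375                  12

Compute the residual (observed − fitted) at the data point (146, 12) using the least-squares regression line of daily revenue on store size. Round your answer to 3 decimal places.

5.177

n = 8, Σx = 1723, Σy = 78, Σxy = 20121, Σx² = 449811
Sxx = Σx² − (Σx)²/n = 449811 − 371091.125 = 78719.875
Sxy = Σxy − (Σx)(Σy)/n = 20121 − 16799.25 = 3321.75
b = Sxy/Sxx = 3321.75/78719.875 = 0.042197
a = ȳ − b·x̄ = 9.75 − 0.042197·215.375 = 0.661801
ŷ(146) = 0.661801 + 0.042197·146 = 6.822577
residual = y − ŷ = 12 − 6.822577 = 5.177423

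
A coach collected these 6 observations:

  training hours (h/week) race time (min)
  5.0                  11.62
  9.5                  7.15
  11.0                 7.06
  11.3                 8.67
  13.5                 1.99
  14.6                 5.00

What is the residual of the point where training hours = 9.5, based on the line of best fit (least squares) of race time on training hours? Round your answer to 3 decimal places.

n = 6, Σx = 64.9, Σy = 41.49, Σxy = 401.521, Σx² = 759.35
Sxx = Σx² − (Σx)²/n = 759.35 − 702.001667 = 57.348333
Sxy = Σxy − (Σx)(Σy)/n = 401.521 − 448.7835 = -47.2625
b = Sxy/Sxx = -47.2625/57.348333 = -0.824130
a = ȳ − b·x̄ = 6.915 − (-0.824130)·10.816667 = 15.829343
ŷ(9.5) = 15.829343 + (-0.824130)·9.5 = 8.000105
residual = y − ŷ = 7.15 − 8.000105 = -0.850105

-0.850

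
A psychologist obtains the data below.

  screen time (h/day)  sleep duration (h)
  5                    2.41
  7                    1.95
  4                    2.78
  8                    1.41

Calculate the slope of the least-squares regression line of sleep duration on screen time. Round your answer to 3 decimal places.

-0.320

n = 4, Σx = 24, Σy = 8.55, Σxy = 48.1, Σx² = 154
Sxx = Σx² − (Σx)²/n = 154 − 144 = 10
Sxy = Σxy − (Σx)(Σy)/n = 48.1 − 51.3 = -3.2
b = Sxy/Sxx = -3.2/10 = -0.32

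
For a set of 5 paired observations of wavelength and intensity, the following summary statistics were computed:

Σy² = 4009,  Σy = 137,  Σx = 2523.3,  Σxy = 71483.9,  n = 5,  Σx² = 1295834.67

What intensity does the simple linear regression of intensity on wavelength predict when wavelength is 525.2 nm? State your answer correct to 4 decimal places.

Sxx = Σx² − (Σx)²/n = 1295834.67 − 1273408.578 = 22426.092
Sxy = Σxy − (Σx)(Σy)/n = 71483.9 − 69138.42 = 2345.48
b = Sxy/Sxx = 2345.48/22426.092 = 0.104587
a = ȳ − b·x̄ = 27.4 − 0.104587·504.66 = -25.380928
ŷ(525.2) = a + b·525.2 = -25.380928 + 0.104587·525.2 = 29.548219

29.5482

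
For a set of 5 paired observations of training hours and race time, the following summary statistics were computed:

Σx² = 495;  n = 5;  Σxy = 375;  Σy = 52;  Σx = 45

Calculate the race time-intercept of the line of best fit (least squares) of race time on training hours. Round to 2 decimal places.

19.70

Sxx = Σx² − (Σx)²/n = 495 − 405 = 90
Sxy = Σxy − (Σx)(Σy)/n = 375 − 468 = -93
b = Sxy/Sxx = -93/90 = -1.033333
a = ȳ − b·x̄ = 10.4 − (-1.033333)·9 = 19.7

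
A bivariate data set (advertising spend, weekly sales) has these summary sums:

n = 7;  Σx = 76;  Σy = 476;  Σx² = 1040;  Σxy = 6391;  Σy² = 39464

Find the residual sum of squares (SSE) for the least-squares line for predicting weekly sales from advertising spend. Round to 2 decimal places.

Sxx = Σx² − (Σx)²/n = 1040 − 825.142857 = 214.857143
Sxy = Σxy − (Σx)(Σy)/n = 6391 − 5168 = 1223
Syy = Σy² − (Σy)²/n = 39464 − 32368 = 7096
b = Sxy/Sxx = 1223/214.857143 = 5.692154
SSE = Syy − b·Sxy = 7096 − 5.692154·1223 = 134.495346

134.50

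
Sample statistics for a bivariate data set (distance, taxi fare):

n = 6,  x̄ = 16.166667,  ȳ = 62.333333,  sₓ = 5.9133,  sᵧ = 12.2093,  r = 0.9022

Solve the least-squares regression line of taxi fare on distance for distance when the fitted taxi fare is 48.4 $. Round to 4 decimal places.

8.6868

b = r · sᵧ/sₓ = 0.9022 · 12.2093/5.9133 = 1.862789
a = ȳ − b·x̄ = 62.333333 − 1.862789·16.166667 = 32.218243
Set a + b·x = 48.4: x = (48.4 − 32.218243) / 1.862789 = 8.686844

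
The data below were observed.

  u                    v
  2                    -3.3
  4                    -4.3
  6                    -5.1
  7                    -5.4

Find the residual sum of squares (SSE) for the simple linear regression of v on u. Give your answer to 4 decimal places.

n = 4, Σx = 19, Σy = -18.1, Σxy = -92.2, Σx² = 105, Σy² = 84.55
Sxx = Σx² − (Σx)²/n = 105 − 90.25 = 14.75
Sxy = Σxy − (Σx)(Σy)/n = -92.2 − (-85.975) = -6.225
Syy = Σy² − (Σy)²/n = 84.55 − 81.9025 = 2.6475
b = Sxy/Sxx = -6.225/14.75 = -0.422034
SSE = Syy − b·Sxy = 2.6475 − (-0.422034)·(-6.225) = 0.020339

0.0203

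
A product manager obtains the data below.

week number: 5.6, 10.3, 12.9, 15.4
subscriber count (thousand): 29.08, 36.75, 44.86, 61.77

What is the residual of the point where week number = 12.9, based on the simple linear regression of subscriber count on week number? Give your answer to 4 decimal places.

-4.0797

n = 4, Σx = 44.2, Σy = 172.46, Σxy = 2071.325, Σx² = 541.02
Sxx = Σx² − (Σx)²/n = 541.02 − 488.41 = 52.61
Sxy = Σxy − (Σx)(Σy)/n = 2071.325 − 1905.683 = 165.642
b = Sxy/Sxx = 165.642/52.61 = 3.148489
a = ȳ − b·x̄ = 43.115 − 3.148489·11.05 = 8.324198
ŷ(12.9) = 8.324198 + 3.148489·12.9 = 48.939704
residual = y − ŷ = 44.86 − 48.939704 = -4.079704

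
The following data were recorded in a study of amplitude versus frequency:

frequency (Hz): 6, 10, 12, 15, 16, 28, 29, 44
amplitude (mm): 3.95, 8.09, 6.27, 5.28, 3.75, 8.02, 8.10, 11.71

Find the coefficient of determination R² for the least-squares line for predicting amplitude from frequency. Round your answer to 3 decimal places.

n = 8, Σx = 160, Σy = 55.17, Σxy = 1293.74, Σx² = 4322, Σy² = 429.3589
Sxx = Σx² − (Σx)²/n = 4322 − 3200 = 1122
Sxy = Σxy − (Σx)(Σy)/n = 1293.74 − 1103.4 = 190.34
Syy = Σy² − (Σy)²/n = 429.3589 − 380.466113 = 48.892787
R² = Sxy²/(Sxx·Syy) = (190.34)²/(1122·48.892787) = 0.660423

0.660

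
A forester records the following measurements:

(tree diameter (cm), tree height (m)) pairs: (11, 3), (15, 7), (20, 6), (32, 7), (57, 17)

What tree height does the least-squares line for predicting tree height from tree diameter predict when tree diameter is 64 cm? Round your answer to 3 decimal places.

17.991

n = 5, Σx = 135, Σy = 40, Σxy = 1451, Σx² = 5019
Sxx = Σx² − (Σx)²/n = 5019 − 3645 = 1374
Sxy = Σxy − (Σx)(Σy)/n = 1451 − 1080 = 371
b = Sxy/Sxx = 371/1374 = 0.270015
a = ȳ − b·x̄ = 8 − 0.270015·27 = 0.709607
ŷ(64) = a + b·64 = 0.709607 + 0.270015·64 = 17.990539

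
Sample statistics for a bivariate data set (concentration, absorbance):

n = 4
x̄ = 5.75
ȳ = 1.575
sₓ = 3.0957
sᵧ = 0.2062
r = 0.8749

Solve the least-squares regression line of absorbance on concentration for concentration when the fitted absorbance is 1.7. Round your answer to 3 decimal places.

b = r · sᵧ/sₓ = 0.8749 · 0.2062/3.0957 = 0.058276
a = ȳ − b·x̄ = 1.575 − 0.058276·5.75 = 1.239914
Set a + b·x = 1.7: x = (1.7 − 1.239914) / 0.058276 = 7.894973

7.895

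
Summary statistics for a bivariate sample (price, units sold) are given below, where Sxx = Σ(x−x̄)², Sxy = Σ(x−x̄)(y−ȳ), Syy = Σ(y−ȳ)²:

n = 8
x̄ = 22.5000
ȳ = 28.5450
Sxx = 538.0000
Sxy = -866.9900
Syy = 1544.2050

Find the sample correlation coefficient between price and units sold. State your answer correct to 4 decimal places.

-0.9512

r = Sxy/√(Sxx·Syy) = -866.99/√(830782.29) = -866.99/911.472594 = -0.951197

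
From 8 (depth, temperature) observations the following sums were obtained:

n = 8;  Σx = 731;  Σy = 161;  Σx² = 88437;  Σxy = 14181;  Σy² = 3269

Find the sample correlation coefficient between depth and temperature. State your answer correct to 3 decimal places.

Sxx = Σx² − (Σx)²/n = 88437 − 66795.125 = 21641.875
Sxy = Σxy − (Σx)(Σy)/n = 14181 − 14711.375 = -530.375
Syy = Σy² − (Σy)²/n = 3269 − 3240.125 = 28.875
r = Sxy/√(Sxx·Syy) = -530.375/√(624909.140625) = -530.375/790.511948 = -0.670926

-0.671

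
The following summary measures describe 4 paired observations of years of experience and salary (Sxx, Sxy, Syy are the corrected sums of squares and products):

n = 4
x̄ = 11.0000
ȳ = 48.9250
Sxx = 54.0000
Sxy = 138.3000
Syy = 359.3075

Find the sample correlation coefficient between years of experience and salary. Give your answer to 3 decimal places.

r = Sxy/√(Sxx·Syy) = 138.3/√(19402.605) = 138.3/139.293234 = 0.992869

0.993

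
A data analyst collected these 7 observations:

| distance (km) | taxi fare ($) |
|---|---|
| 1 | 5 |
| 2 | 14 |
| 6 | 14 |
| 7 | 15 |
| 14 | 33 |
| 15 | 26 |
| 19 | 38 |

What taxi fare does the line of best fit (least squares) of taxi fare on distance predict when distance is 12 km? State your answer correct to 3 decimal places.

n = 7, Σx = 64, Σy = 145, Σxy = 1796, Σx² = 872
Sxx = Σx² − (Σx)²/n = 872 − 585.142857 = 286.857143
Sxy = Σxy − (Σx)(Σy)/n = 1796 − 1325.714286 = 470.285714
b = Sxy/Sxx = 470.285714/286.857143 = 1.639442
a = ȳ − b·x̄ = 20.714286 − 1.639442·9.142857 = 5.725100
ŷ(12) = a + b·12 = 5.725100 + 1.639442·12 = 25.398406

25.398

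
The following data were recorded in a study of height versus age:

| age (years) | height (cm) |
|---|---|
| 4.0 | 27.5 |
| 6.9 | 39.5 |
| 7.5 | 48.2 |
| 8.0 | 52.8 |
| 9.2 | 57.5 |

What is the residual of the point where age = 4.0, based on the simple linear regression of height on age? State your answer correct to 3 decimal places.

1.062

n = 5, Σx = 35.6, Σy = 225.5, Σxy = 1695.45, Σx² = 268.5
Sxx = Σx² − (Σx)²/n = 268.5 − 253.472 = 15.028
Sxy = Σxy − (Σx)(Σy)/n = 1695.45 − 1605.56 = 89.89
b = Sxy/Sxx = 89.89/15.028 = 5.981501
a = ȳ − b·x̄ = 45.1 − 5.981501·7.12 = 2.511711
ŷ(4.0) = 2.511711 + 5.981501·4 = 26.437716
residual = y − ŷ = 27.5 − 26.437716 = 1.062284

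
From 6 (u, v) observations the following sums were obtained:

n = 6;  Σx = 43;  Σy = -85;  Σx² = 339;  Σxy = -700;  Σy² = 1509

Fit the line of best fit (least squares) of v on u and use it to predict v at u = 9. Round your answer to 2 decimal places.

-19.57

Sxx = Σx² − (Σx)²/n = 339 − 308.166667 = 30.833333
Sxy = Σxy − (Σx)(Σy)/n = -700 − (-609.166667) = -90.833333
b = Sxy/Sxx = -90.833333/30.833333 = -2.945946
a = ȳ − b·x̄ = -14.166667 − (-2.945946)·7.166667 = 6.945946
ŷ(9) = a + b·9 = 6.945946 + (-2.945946)·9 = -19.567568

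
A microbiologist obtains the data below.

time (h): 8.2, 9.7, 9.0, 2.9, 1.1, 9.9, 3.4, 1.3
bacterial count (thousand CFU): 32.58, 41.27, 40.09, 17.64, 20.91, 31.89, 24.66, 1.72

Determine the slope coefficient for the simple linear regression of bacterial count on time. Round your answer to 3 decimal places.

n = 8, Σx = 45.5, Σy = 210.76, Σxy = 1504.233, Σx² = 363.21
Sxx = Σx² − (Σx)²/n = 363.21 − 258.78125 = 104.42875
Sxy = Σxy − (Σx)(Σy)/n = 1504.233 − 1198.6975 = 305.5355
b = Sxy/Sxx = 305.5355/104.42875 = 2.925780

2.926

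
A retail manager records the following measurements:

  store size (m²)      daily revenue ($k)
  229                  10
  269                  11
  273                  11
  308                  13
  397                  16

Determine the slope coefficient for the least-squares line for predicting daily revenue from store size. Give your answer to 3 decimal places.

n = 5, Σx = 1476, Σy = 61, Σxy = 18608, Σx² = 451804
Sxx = Σx² − (Σx)²/n = 451804 − 435715.2 = 16088.8
Sxy = Σxy − (Σx)(Σy)/n = 18608 − 18007.2 = 600.8
b = Sxy/Sxx = 600.8/16088.8 = 0.037343

0.037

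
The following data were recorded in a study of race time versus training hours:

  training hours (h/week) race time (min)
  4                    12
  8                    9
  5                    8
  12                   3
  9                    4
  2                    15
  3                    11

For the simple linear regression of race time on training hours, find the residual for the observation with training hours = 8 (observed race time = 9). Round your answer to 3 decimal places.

n = 7, Σx = 43, Σy = 62, Σxy = 295, Σx² = 343
Sxx = Σx² − (Σx)²/n = 343 − 264.142857 = 78.857143
Sxy = Σxy − (Σx)(Σy)/n = 295 − 380.857143 = -85.857143
b = Sxy/Sxx = -85.857143/78.857143 = -1.088768
a = ȳ − b·x̄ = 8.857143 − (-1.088768)·6.142857 = 15.545290
ŷ(8) = 15.545290 + (-1.088768)·8 = 6.835145
residual = y − ŷ = 9 − 6.835145 = 2.164855

2.165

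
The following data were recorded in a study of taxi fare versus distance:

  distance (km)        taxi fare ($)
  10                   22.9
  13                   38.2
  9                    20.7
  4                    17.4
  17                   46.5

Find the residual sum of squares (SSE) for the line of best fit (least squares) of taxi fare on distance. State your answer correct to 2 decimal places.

75.74

n = 5, Σx = 53, Σy = 145.7, Σxy = 1772, Σx² = 655, Σy² = 4877.15
Sxx = Σx² − (Σx)²/n = 655 − 561.8 = 93.2
Sxy = Σxy − (Σx)(Σy)/n = 1772 − 1544.42 = 227.58
Syy = Σy² − (Σy)²/n = 4877.15 − 4245.698 = 631.452
b = Sxy/Sxx = 227.58/93.2 = 2.441845
SSE = Syy − b·Sxy = 631.452 − 2.441845·227.58 = 75.736803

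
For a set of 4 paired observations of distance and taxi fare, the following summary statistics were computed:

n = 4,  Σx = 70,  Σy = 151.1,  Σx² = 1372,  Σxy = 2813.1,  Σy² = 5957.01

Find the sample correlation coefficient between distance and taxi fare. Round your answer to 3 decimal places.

Sxx = Σx² − (Σx)²/n = 1372 − 1225 = 147
Sxy = Σxy − (Σx)(Σy)/n = 2813.1 − 2644.25 = 168.85
Syy = Σy² − (Σy)²/n = 5957.01 − 5707.8025 = 249.2075
r = Sxy/√(Sxx·Syy) = 168.85/√(36633.5025) = 168.85/191.398805 = 0.882189

0.882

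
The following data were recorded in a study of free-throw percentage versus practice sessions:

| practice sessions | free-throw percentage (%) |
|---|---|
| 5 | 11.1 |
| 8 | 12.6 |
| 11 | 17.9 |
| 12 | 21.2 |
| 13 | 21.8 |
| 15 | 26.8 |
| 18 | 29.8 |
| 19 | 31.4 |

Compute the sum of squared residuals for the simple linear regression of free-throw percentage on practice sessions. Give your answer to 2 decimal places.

9.25

n = 8, Σx = 101, Σy = 172.6, Σxy = 2426, Σx² = 1433, Σy² = 4119.3
Sxx = Σx² − (Σx)²/n = 1433 − 1275.125 = 157.875
Sxy = Σxy − (Σx)(Σy)/n = 2426 − 2179.075 = 246.925
Syy = Σy² − (Σy)²/n = 4119.3 − 3723.845 = 395.455
b = Sxy/Sxx = 246.925/157.875 = 1.564054
SSE = Syy − b·Sxy = 395.455 − 1.564054·246.925 = 9.251006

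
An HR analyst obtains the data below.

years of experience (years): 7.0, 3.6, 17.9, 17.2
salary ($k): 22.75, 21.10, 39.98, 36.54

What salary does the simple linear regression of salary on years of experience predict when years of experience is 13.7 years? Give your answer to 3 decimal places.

33.067

n = 4, Σx = 45.7, Σy = 120.37, Σxy = 1579.34, Σx² = 678.21
Sxx = Σx² − (Σx)²/n = 678.21 − 522.1225 = 156.0875
Sxy = Σxy − (Σx)(Σy)/n = 1579.34 − 1375.22725 = 204.11275
b = Sxy/Sxx = 204.11275/156.0875 = 1.307682
a = ȳ − b·x̄ = 30.0925 − 1.307682·11.425 = 15.152238
ŷ(13.7) = a + b·13.7 = 15.152238 + 1.307682·13.7 = 33.067476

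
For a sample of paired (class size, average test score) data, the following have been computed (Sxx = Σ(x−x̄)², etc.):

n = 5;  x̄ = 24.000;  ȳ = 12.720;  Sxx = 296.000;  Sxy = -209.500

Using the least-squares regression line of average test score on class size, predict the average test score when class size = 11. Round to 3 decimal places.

b = Sxy/Sxx = -209.5/296 = -0.707770
a = ȳ − b·x̄ = 12.72 − (-0.707770)·24 = 29.706486
ŷ(11) = a + b·11 = 29.706486 + (-0.707770)·11 = 21.921014

21.921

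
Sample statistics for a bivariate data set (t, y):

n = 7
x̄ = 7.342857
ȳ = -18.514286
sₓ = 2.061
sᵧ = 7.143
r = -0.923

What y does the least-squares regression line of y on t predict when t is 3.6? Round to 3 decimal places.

b = r · sᵧ/sₓ = -0.923 · 7.143/2.061 = -3.198927
a = ȳ − b·x̄ = -18.514286 − (-3.198927)·7.342857 = 4.974979
ŷ(3.6) = a + b·3.6 = 4.974979 + (-3.198927)·3.6 = -6.541159

-6.541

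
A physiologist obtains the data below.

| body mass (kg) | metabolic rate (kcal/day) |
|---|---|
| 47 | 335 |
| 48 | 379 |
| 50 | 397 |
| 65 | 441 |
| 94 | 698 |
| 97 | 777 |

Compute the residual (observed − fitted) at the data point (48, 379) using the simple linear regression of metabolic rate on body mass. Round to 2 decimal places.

22.82

n = 6, Σx = 401, Σy = 3027, Σxy = 223433, Σx² = 29483
Sxx = Σx² − (Σx)²/n = 29483 − 26800.166667 = 2682.833333
Sxy = Σxy − (Σx)(Σy)/n = 223433 − 202304.5 = 21128.5
b = Sxy/Sxx = 21128.5/2682.833333 = 7.875443
a = ȳ − b·x̄ = 504.5 − 7.875443·66.833333 = -21.842082
ŷ(48) = -21.842082 + 7.875443·48 = 356.179164
residual = y − ŷ = 379 − 356.179164 = 22.820836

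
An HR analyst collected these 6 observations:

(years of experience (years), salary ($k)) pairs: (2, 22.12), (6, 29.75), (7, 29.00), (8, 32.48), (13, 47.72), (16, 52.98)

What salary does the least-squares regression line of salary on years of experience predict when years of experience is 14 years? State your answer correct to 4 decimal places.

48.1785

n = 6, Σx = 52, Σy = 214.05, Σxy = 2153.62, Σx² = 578
Sxx = Σx² − (Σx)²/n = 578 − 450.666667 = 127.333333
Sxy = Σxy − (Σx)(Σy)/n = 2153.62 − 1855.1 = 298.52
b = Sxy/Sxx = 298.52/127.333333 = 2.344398
a = ȳ − b·x̄ = 35.675 − 2.344398·8.666667 = 15.356885
ŷ(14) = a + b·14 = 15.356885 + 2.344398·14 = 48.178455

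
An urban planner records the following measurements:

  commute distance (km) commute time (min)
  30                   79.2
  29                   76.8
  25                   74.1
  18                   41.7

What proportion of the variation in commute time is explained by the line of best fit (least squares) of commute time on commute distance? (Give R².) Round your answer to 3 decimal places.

n = 4, Σx = 102, Σy = 271.8, Σxy = 7206.3, Σx² = 2690, Σy² = 19400.58
Sxx = Σx² − (Σx)²/n = 2690 − 2601 = 89
Sxy = Σxy − (Σx)(Σy)/n = 7206.3 − 6930.9 = 275.4
Syy = Σy² − (Σy)²/n = 19400.58 − 18468.81 = 931.77
R² = Sxy²/(Sxx·Syy) = (275.4)²/(89·931.77) = 0.914596

0.915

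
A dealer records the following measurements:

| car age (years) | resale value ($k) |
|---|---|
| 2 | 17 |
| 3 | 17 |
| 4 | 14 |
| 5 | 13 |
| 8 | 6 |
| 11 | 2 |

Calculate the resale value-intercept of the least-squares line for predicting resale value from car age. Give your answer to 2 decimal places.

21.40

n = 6, Σx = 33, Σy = 69, Σxy = 276, Σx² = 239
Sxx = Σx² − (Σx)²/n = 239 − 181.5 = 57.5
Sxy = Σxy − (Σx)(Σy)/n = 276 − 379.5 = -103.5
b = Sxy/Sxx = -103.5/57.5 = -1.8
a = ȳ − b·x̄ = 11.5 − (-1.8)·5.5 = 21.4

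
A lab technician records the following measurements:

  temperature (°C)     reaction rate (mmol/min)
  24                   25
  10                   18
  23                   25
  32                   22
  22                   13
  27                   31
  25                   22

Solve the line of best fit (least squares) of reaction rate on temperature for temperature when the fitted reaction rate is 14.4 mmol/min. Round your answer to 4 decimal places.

n = 7, Σx = 163, Σy = 156, Σxy = 3732, Σx² = 4067
Sxx = Σx² − (Σx)²/n = 4067 − 3795.571429 = 271.428571
Sxy = Σxy − (Σx)(Σy)/n = 3732 − 3632.571429 = 99.428571
b = Sxy/Sxx = 99.428571/271.428571 = 0.366316
a = ȳ − b·x̄ = 22.285714 − 0.366316·23.285714 = 13.755789
Set a + b·x = 14.4: x = (14.4 − 13.755789) / 0.366316 = 1.758621

1.7586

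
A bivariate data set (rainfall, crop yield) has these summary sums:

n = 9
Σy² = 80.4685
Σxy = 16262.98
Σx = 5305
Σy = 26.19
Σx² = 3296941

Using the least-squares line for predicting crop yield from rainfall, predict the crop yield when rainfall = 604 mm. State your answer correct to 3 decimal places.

Sxx = Σx² − (Σx)²/n = 3296941 − 3127002.777778 = 169938.222222
Sxy = Σxy − (Σx)(Σy)/n = 16262.98 − 15437.55 = 825.43
b = Sxy/Sxx = 825.43/169938.222222 = 0.004857
a = ȳ − b·x̄ = 2.91 − 0.004857·589.444444 = 0.046929
ŷ(604) = a + b·604 = 0.046929 + 0.004857·604 = 2.980700

2.981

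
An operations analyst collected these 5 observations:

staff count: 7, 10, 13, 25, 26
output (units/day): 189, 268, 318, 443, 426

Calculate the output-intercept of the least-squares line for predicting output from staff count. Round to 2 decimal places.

135.79

n = 5, Σx = 81, Σy = 1644, Σxy = 30288, Σx² = 1619
Sxx = Σx² − (Σx)²/n = 1619 − 1312.2 = 306.8
Sxy = Σxy − (Σx)(Σy)/n = 30288 − 26632.8 = 3655.2
b = Sxy/Sxx = 3655.2/306.8 = 11.913950
a = ȳ − b·x̄ = 328.8 − 11.913950·16.2 = 135.794003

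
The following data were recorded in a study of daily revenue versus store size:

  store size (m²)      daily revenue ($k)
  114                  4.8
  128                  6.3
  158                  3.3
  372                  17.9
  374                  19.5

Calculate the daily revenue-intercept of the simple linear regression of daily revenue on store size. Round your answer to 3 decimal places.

-2.598

n = 5, Σx = 1146, Σy = 51.8, Σxy = 15826.8, Σx² = 332604
Sxx = Σx² − (Σx)²/n = 332604 − 262663.2 = 69940.8
Sxy = Σxy − (Σx)(Σy)/n = 15826.8 − 11872.56 = 3954.24
b = Sxy/Sxx = 3954.24/69940.8 = 0.056537
a = ȳ − b·x̄ = 10.36 − 0.056537·229.2 = -2.598271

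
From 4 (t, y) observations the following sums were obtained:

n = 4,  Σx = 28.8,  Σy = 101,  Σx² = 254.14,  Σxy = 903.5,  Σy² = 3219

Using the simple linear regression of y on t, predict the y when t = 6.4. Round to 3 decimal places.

22.235

Sxx = Σx² − (Σx)²/n = 254.14 − 207.36 = 46.78
Sxy = Σxy − (Σx)(Σy)/n = 903.5 − 727.2 = 176.3
b = Sxy/Sxx = 176.3/46.78 = 3.768705
a = ȳ − b·x̄ = 25.25 − 3.768705·7.2 = -1.884673
ŷ(6.4) = a + b·6.4 = -1.884673 + 3.768705·6.4 = 22.235036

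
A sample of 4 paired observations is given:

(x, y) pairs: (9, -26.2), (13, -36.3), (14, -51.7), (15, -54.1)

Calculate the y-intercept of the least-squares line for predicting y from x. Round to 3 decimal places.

17.635

n = 4, Σx = 51, Σy = -168.3, Σxy = -2243, Σx² = 671
Sxx = Σx² − (Σx)²/n = 671 − 650.25 = 20.75
Sxy = Σxy − (Σx)(Σy)/n = -2243 − (-2145.825) = -97.175
b = Sxy/Sxx = -97.175/20.75 = -4.683133
a = ȳ − b·x̄ = -42.075 − (-4.683133)·12.75 = 17.634940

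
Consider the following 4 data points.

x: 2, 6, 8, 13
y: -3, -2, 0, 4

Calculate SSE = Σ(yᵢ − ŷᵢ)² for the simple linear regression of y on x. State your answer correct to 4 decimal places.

n = 4, Σx = 29, Σy = -1, Σxy = 34, Σx² = 273, Σy² = 29
Sxx = Σx² − (Σx)²/n = 273 − 210.25 = 62.75
Sxy = Σxy − (Σx)(Σy)/n = 34 − (-7.25) = 41.25
Syy = Σy² − (Σy)²/n = 29 − 0.25 = 28.75
b = Sxy/Sxx = 41.25/62.75 = 0.657371
SSE = Syy − b·Sxy = 28.75 − 0.657371·41.25 = 1.633466

1.6335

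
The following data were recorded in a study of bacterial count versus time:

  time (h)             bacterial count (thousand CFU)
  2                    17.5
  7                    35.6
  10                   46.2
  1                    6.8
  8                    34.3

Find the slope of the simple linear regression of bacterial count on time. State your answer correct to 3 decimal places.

3.941

n = 5, Σx = 28, Σy = 140.4, Σxy = 1027.4, Σx² = 218
Sxx = Σx² − (Σx)²/n = 218 − 156.8 = 61.2
Sxy = Σxy − (Σx)(Σy)/n = 1027.4 − 786.24 = 241.16
b = Sxy/Sxx = 241.16/61.2 = 3.940523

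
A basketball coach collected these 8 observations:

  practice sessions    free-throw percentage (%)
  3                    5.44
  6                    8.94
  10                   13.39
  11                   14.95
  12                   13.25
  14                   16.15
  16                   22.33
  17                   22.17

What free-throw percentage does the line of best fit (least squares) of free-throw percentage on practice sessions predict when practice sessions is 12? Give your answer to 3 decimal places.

n = 8, Σx = 89, Σy = 116.62, Σxy = 1487.58, Σx² = 1151
Sxx = Σx² − (Σx)²/n = 1151 − 990.125 = 160.875
Sxy = Σxy − (Σx)(Σy)/n = 1487.58 − 1297.3975 = 190.1825
b = Sxy/Sxx = 190.1825/160.875 = 1.182176
a = ȳ − b·x̄ = 14.5775 − 1.182176·11.125 = 1.425796
ŷ(12) = a + b·12 = 1.425796 + 1.182176·12 = 15.611904

15.612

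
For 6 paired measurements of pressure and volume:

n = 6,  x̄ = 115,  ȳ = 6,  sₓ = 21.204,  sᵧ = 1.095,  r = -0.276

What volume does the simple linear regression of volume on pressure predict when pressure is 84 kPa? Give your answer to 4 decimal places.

6.4418

b = r · sᵧ/sₓ = -0.276 · 1.095/21.204 = -0.014253
a = ȳ − b·x̄ = 6 − (-0.014253)·115 = 7.639092
ŷ(84) = a + b·84 = 7.639092 + (-0.014253)·84 = 6.441842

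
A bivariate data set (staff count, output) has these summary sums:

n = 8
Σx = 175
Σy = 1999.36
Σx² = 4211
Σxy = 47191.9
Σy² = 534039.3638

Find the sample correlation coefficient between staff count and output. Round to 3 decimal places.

Sxx = Σx² − (Σx)²/n = 4211 − 3828.125 = 382.875
Sxy = Σxy − (Σx)(Σy)/n = 47191.9 − 43736 = 3455.9
Syy = Σy² − (Σy)²/n = 534039.3638 − 499680.0512 = 34359.3126
r = Sxy/√(Sxx·Syy) = 3455.9/√(13155321.811725) = 3455.9/3627.026580 = 0.952819

0.953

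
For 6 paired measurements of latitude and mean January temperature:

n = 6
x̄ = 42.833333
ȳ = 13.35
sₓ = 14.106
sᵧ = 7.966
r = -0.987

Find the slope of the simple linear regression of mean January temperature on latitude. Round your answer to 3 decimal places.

-0.557

b = r · sᵧ/sₓ = -0.987 · 7.966/14.106 = -0.557383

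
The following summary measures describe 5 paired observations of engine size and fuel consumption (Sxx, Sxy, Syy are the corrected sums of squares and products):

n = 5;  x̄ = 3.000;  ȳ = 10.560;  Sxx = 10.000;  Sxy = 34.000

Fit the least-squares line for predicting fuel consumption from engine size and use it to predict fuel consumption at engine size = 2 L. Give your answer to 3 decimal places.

b = Sxy/Sxx = 34/10 = 3.4
a = ȳ − b·x̄ = 10.56 − 3.4·3 = 0.36
ŷ(2) = a + b·2 = 0.36 + 3.4·2 = 7.16

7.160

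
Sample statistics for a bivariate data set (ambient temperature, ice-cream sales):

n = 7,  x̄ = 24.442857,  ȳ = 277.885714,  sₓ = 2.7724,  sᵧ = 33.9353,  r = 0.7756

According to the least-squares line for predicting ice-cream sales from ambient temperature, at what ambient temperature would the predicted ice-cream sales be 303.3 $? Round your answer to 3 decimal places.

b = r · sᵧ/sₓ = 0.7756 · 33.9353/2.7724 = 9.493658
a = ȳ − b·x̄ = 277.885714 − 9.493658·24.442857 = 45.833578
Set a + b·x = 303.3: x = (303.3 − 45.833578) / 9.493658 = 27.119832

27.120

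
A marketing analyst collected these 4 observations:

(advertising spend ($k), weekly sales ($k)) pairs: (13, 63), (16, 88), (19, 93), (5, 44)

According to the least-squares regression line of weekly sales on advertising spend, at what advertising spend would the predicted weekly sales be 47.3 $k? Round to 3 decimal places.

n = 4, Σx = 53, Σy = 288, Σxy = 4214, Σx² = 811
Sxx = Σx² − (Σx)²/n = 811 − 702.25 = 108.75
Sxy = Σxy − (Σx)(Σy)/n = 4214 − 3816 = 398
b = Sxy/Sxx = 398/108.75 = 3.659770
a = ȳ − b·x̄ = 72 − 3.659770·13.25 = 23.508046
Set a + b·x = 47.3: x = (47.3 − 23.508046) / 3.659770 = 6.500942

6.501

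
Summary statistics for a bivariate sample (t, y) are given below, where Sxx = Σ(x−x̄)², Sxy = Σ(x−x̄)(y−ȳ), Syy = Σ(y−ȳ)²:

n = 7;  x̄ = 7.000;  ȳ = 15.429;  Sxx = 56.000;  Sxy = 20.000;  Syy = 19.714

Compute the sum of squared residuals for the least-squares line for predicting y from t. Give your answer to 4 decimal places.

b = Sxy/Sxx = 20/56 = 0.357143
SSE = Syy − b·Sxy = 19.714 − 0.357143·20 = 12.571143

12.5711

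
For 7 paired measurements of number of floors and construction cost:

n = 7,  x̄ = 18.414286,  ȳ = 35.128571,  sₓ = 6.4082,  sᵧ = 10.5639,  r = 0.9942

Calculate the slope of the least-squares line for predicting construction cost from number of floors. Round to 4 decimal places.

1.6389

b = r · sᵧ/sₓ = 0.9942 · 10.5639/6.4082 = 1.638936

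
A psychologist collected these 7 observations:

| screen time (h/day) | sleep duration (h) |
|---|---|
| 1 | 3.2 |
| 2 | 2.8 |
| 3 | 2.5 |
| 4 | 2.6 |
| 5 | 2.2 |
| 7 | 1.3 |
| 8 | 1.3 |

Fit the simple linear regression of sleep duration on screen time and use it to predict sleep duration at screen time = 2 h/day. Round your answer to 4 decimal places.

2.9058

n = 7, Σx = 30, Σy = 15.9, Σxy = 57.2, Σx² = 168
Sxx = Σx² − (Σx)²/n = 168 − 128.571429 = 39.428571
Sxy = Σxy − (Σx)(Σy)/n = 57.2 − 68.142857 = -10.942857
b = Sxy/Sxx = -10.942857/39.428571 = -0.277536
a = ȳ − b·x̄ = 2.271429 − (-0.277536)·4.285714 = 3.460870
ŷ(2) = a + b·2 = 3.460870 + (-0.277536)·2 = 2.905797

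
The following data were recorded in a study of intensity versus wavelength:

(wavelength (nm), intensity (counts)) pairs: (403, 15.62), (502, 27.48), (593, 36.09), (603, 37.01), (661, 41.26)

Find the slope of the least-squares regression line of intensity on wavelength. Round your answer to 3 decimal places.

n = 5, Σx = 2762, Σy = 157.46, Σxy = 91081.08, Σx² = 1566592
Sxx = Σx² − (Σx)²/n = 1566592 − 1525728.8 = 40863.2
Sxy = Σxy − (Σx)(Σy)/n = 91081.08 − 86980.904 = 4100.176
b = Sxy/Sxx = 4100.176/40863.2 = 0.100339

0.100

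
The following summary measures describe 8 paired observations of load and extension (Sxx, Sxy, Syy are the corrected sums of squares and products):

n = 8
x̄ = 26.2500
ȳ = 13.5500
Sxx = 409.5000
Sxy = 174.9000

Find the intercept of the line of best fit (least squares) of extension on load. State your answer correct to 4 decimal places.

b = Sxy/Sxx = 174.9/409.5 = 0.427106
a = ȳ − b·x̄ = 13.55 − 0.427106·26.25 = 2.338462

2.3385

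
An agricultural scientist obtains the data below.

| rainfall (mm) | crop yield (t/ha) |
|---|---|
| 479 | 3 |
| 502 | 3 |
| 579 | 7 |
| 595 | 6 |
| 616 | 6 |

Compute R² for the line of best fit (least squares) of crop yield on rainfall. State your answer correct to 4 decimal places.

n = 5, Σx = 2771, Σy = 25, Σxy = 14262, Σx² = 1550167, Σy² = 139
Sxx = Σx² − (Σx)²/n = 1550167 − 1535688.2 = 14478.8
Sxy = Σxy − (Σx)(Σy)/n = 14262 − 13855 = 407
Syy = Σy² − (Σy)²/n = 139 − 125 = 14
R² = Sxy²/(Sxx·Syy) = (407)²/(14478.8·14) = 0.817200

0.8172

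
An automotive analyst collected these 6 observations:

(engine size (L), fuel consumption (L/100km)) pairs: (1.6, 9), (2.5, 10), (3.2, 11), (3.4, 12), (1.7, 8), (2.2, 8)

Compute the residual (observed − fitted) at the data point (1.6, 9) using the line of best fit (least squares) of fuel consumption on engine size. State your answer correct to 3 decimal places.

0.953

n = 6, Σx = 14.6, Σy = 58, Σxy = 146.6, Σx² = 38.34
Sxx = Σx² − (Σx)²/n = 38.34 − 35.526667 = 2.813333
Sxy = Σxy − (Σx)(Σy)/n = 146.6 − 141.133333 = 5.466667
b = Sxy/Sxx = 5.466667/2.813333 = 1.943128
a = ȳ − b·x̄ = 9.666667 − 1.943128·2.433333 = 4.938389
ŷ(1.6) = 4.938389 + 1.943128·1.6 = 8.047393
residual = y − ŷ = 9 − 8.047393 = 0.952607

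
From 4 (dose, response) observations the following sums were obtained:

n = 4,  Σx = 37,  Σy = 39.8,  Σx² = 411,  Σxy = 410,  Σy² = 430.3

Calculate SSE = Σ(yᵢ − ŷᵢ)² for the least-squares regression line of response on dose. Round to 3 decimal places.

8.815

Sxx = Σx² − (Σx)²/n = 411 − 342.25 = 68.75
Sxy = Σxy − (Σx)(Σy)/n = 410 − 368.15 = 41.85
Syy = Σy² − (Σy)²/n = 430.3 − 396.01 = 34.29
b = Sxy/Sxx = 41.85/68.75 = 0.608727
SSE = Syy − b·Sxy = 34.29 − 0.608727·41.85 = 8.814764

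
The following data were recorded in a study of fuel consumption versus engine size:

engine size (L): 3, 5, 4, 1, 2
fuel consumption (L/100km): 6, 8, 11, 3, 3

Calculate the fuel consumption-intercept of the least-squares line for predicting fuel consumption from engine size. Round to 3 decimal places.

0.800

n = 5, Σx = 15, Σy = 31, Σxy = 111, Σx² = 55
Sxx = Σx² − (Σx)²/n = 55 − 45 = 10
Sxy = Σxy − (Σx)(Σy)/n = 111 − 93 = 18
b = Sxy/Sxx = 18/10 = 1.8
a = ȳ − b·x̄ = 6.2 − 1.8·3 = 0.8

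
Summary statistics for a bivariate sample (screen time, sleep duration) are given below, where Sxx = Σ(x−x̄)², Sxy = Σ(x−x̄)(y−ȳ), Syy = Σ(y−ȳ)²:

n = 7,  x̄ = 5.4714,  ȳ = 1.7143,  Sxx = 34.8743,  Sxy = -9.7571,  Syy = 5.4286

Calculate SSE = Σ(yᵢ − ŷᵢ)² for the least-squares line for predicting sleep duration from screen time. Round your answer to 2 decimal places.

b = Sxy/Sxx = -9.7571/34.8743 = -0.279779
SSE = Syy − b·Sxy = 5.4286 − (-0.279779)·(-9.7571) = 2.698767

2.70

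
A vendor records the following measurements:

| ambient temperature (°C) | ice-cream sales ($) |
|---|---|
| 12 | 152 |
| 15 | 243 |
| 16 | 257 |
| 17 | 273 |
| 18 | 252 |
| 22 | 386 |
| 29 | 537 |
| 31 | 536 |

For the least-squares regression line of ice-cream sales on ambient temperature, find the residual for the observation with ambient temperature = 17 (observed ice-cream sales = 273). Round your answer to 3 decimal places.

5.713

n = 8, Σx = 160, Σy = 2636, Σxy = 59439, Σx² = 3524
Sxx = Σx² − (Σx)²/n = 3524 − 3200 = 324
Sxy = Σxy − (Σx)(Σy)/n = 59439 − 52720 = 6719
b = Sxy/Sxx = 6719/324 = 20.737654
a = ȳ − b·x̄ = 329.5 − 20.737654·20 = -85.253086
ŷ(17) = -85.253086 + 20.737654·17 = 267.287037
residual = y − ŷ = 273 − 267.287037 = 5.712963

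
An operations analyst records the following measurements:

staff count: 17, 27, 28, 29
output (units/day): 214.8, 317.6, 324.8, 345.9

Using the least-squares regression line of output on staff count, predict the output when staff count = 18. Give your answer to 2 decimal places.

224.64

n = 4, Σx = 101, Σy = 1203.1, Σxy = 31352.3, Σx² = 2643
Sxx = Σx² − (Σx)²/n = 2643 − 2550.25 = 92.75
Sxy = Σxy − (Σx)(Σy)/n = 31352.3 − 30378.275 = 974.025
b = Sxy/Sxx = 974.025/92.75 = 10.501617
a = ȳ − b·x̄ = 300.775 − 10.501617·25.25 = 35.609164
ŷ(18) = a + b·18 = 35.609164 + 10.501617·18 = 224.638275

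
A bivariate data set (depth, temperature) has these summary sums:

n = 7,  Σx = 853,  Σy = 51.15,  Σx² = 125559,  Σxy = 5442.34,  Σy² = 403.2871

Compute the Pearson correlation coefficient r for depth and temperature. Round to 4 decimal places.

Sxx = Σx² − (Σx)²/n = 125559 − 103944.142857 = 21614.857143
Sxy = Σxy − (Σx)(Σy)/n = 5442.34 − 6232.992857 = -790.652857
Syy = Σy² − (Σy)²/n = 403.2871 − 373.760357 = 29.526743
r = Sxy/√(Sxx·Syy) = -790.652857/√(638216.328751) = -790.652857/798.884428 = -0.989696

-0.9897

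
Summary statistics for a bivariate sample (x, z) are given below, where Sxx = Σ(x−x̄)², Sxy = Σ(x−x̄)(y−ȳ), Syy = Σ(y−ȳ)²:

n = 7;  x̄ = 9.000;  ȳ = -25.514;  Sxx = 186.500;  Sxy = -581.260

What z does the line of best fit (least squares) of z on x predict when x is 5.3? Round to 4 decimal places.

b = Sxy/Sxx = -581.26/186.5 = -3.116676
a = ȳ − b·x̄ = -25.514 − (-3.116676)·9 = 2.536080
ŷ(5.3) = a + b·5.3 = 2.536080 + (-3.116676)·5.3 = -13.982300

-13.9823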